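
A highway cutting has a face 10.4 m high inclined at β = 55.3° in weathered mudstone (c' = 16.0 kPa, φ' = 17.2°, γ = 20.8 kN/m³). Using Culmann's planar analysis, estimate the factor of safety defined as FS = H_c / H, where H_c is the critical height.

H_c = (4c'/γ) · sinβ cosφ' / [1 − cos(β − φ')]
    = (4·16.0/20.8) · sin55.3°·cos17.2° / [1 − cos38.1°]
    = 3.077 · 0.7854 / 0.2131 = 11.34 m
FS = H_c / H = 11.34 / 10.4 = 1.091

FS = 1.09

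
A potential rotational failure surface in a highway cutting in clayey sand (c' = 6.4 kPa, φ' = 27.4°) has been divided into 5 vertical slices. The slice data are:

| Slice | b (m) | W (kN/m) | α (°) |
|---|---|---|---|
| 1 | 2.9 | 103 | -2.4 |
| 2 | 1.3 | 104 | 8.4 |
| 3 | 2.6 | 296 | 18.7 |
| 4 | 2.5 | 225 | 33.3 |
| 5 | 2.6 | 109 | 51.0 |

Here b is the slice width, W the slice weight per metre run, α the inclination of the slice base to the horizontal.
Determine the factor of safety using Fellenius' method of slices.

Ordinary method of slices: FS = Σ[c'·Δl_i + (W_i cosα_i)·tanφ'] / Σ W_i sinα_i, with Δl_i = b_i / cosα_i.
Slice 1: Δl = 2.9/cos(-2.4°) = 2.903 m; N'_1 = 103·cos(-2.4°) = 102.9; c'Δl = 18.58; W sinα = -4.3
Slice 2: Δl = 1.3/cos8.4° = 1.314 m; N'_2 = 104·cos8.4° = 102.9; c'Δl = 8.41; W sinα = 15.2
Slice 3: Δl = 2.6/cos18.7° = 2.745 m; N'_3 = 296·cos18.7° = 280.4; c'Δl = 17.57; W sinα = 94.9
Slice 4: Δl = 2.5/cos33.3° = 2.991 m; N'_4 = 225·cos33.3° = 188.1; c'Δl = 19.14; W sinα = 123.5
Slice 5: Δl = 2.6/cos51.0° = 4.131 m; N'_5 = 109·cos51.0° = 68.6; c'Δl = 26.44; W sinα = 84.7
Σc'Δl = 90.1 kN/m; ΣN' = 742.8 kN/m; ΣW sinα = 314.0 kN/m
Resisting = 90.1 + 742.8·tan27.4° = 90.1 + 385.0 = 475.2 kN/m
FS = 475.2 / 314.0 = 1.513

FS = 1.51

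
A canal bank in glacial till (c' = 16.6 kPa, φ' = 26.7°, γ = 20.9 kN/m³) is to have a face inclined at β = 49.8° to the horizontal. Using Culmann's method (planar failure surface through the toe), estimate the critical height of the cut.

Culmann's analysis gives the critical failure plane at α_cr = (β + φ')/2 = (49.8 + 26.7)/2 = 38.2°, and the critical height
H_c = (4c'/γ) · sinβ cosφ' / [1 − cos(β − φ')]
    = (4·16.6/20.9) · sin49.8°·cos26.7° / [1 − cos(23.1°)]
    = 3.177 · 0.7638·0.8934 / [1 − 0.9198]
    = 3.177 · 0.6824 / 0.0802
    = 27.04 m

H_c = 27.04 m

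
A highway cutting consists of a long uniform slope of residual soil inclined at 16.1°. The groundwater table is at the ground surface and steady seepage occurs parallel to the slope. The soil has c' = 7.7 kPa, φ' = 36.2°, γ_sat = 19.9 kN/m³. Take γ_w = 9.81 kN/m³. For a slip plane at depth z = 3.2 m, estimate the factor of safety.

FS = 1.74

With seepage parallel to the slope and the water table at the surface, the effective normal stress on the slip plane uses the buoyant unit weight γ' = γ_sat − γ_w while the driving shear stress uses γ_sat:
FS = [c' + γ' z cos²β tanφ'] / [γ_sat z sinβ cosβ]
γ' = 19.9 − 9.81 = 10.09 kN/m³
Numerator = 7.7 + 10.09·3.2·cos²16.1°·tan36.2° = 7.7 + 10.09·3.2·0.9231·0.7319 = 29.514 kPa
Denominator = 19.9·3.2·sin16.1°·cos16.1° = 19.9·3.2·0.2773·0.9608 = 16.967 kPa
FS = 29.514 / 16.967 = 1.740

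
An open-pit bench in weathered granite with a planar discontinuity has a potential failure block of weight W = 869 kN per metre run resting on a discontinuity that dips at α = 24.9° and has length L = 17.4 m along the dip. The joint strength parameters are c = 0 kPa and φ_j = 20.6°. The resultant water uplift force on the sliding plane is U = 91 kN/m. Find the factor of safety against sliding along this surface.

FS = 0.72

Resolving the block weight along and normal to the plane and applying the Mohr–Coulomb strength on the joint:
N' = W cosα − U = 869·cos24.9° − 91 = 697.2 kN/m
Driving force T = W sinα = 869·sin24.9° = 365.9 kN/m
Resisting force R = c·L + N'·tanφ_j = 0·17.4 + 697.2·tan20.6° = 0.0 + 262.1 = 262.1 kN/m
FS = R / T = 262.1 / 365.9 = 0.716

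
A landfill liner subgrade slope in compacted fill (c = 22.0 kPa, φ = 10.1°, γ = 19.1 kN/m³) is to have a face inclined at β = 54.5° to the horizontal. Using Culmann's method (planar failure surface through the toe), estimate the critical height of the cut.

Culmann's analysis gives the critical failure plane at α_cr = (β + φ)/2 = (54.5 + 10.1)/2 = 32.3°, and the critical height
H_c = (4c/γ) · sinβ cosφ / [1 − cos(β − φ)]
    = (4·22.0/19.1) · sin54.5°·cos10.1° / [1 − cos(44.4°)]
    = 4.607 · 0.8141·0.9845 / [1 − 0.7145]
    = 4.607 · 0.8015 / 0.2855
    = 12.93 m

H_c = 12.93 m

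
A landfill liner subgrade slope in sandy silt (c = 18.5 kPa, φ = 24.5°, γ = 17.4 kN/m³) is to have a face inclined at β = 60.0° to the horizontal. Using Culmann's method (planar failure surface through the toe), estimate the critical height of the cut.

H_c = 18.03 m

Culmann's analysis gives the critical failure plane at α_cr = (β + φ)/2 = (60.0 + 24.5)/2 = 42.2°, and the critical height
H_c = (4c/γ) · sinβ cosφ / [1 − cos(β − φ)]
    = (4·18.5/17.4) · sin60.0°·cos24.5° / [1 − cos(35.5°)]
    = 4.253 · 0.8660·0.9100 / [1 − 0.8141]
    = 4.253 · 0.7880 / 0.1859
    = 18.03 m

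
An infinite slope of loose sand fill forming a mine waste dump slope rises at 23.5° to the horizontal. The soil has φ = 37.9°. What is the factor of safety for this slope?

For a dry cohesionless infinite slope the factor of safety is FS = tanφ / tanβ.
FS = tan37.9° / tan23.5° = 0.7785 / 0.4348 = 1.790

FS = 1.79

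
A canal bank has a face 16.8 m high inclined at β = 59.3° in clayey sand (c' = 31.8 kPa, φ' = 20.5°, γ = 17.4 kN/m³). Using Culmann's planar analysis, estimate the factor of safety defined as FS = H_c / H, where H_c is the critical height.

FS = 1.59

H_c = (4c'/γ) · sinβ cosφ' / [1 − cos(β − φ')]
    = (4·31.8/17.4) · sin59.3°·cos20.5° / [1 − cos38.8°]
    = 7.310 · 0.8054 / 0.2207 = 26.68 m
FS = H_c / H = 26.68 / 16.8 = 1.588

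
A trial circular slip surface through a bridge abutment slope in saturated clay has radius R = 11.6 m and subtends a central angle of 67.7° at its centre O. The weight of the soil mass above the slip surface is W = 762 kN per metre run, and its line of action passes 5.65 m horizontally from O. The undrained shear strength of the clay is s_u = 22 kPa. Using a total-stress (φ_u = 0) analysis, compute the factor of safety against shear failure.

Taking moments about the centre O, the resisting moment is provided by the undrained shear strength acting along the arc:
Arc length L_a = R·θ = 11.6·(67.7°·π/180) = 11.6·1.1816 = 13.71 m
M_R = s_u·L_a·R = 22·13.71·11.6 = 3497.9 kN·m/m
M_D = W·d = 762·5.65 = 4305.3 kN·m/m
FS = M_R / M_D = 3497.9 / 4305.3 = 0.812

FS = 0.81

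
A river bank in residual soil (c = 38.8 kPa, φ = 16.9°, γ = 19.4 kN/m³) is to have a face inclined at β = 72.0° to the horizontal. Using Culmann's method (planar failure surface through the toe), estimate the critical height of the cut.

H_c = 17.01 m

Culmann's analysis gives the critical failure plane at α_cr = (β + φ)/2 = (72.0 + 16.9)/2 = 44.5°, and the critical height
H_c = (4c/γ) · sinβ cosφ / [1 − cos(β − φ)]
    = (4·38.8/19.4) · sin72.0°·cos16.9° / [1 − cos(55.1°)]
    = 8.000 · 0.9511·0.9568 / [1 − 0.5721]
    = 8.000 · 0.9100 / 0.4279
    = 17.01 m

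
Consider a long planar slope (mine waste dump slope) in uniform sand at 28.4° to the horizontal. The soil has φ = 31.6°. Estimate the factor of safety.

For a dry cohesionless infinite slope the factor of safety is FS = tanφ / tanβ.
FS = tan31.6° / tan28.4° = 0.6152 / 0.5407 = 1.138

FS = 1.14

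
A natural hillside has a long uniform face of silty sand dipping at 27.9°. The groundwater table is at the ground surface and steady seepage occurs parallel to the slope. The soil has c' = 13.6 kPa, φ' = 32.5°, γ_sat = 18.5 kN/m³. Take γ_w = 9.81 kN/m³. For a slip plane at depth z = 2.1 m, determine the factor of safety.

FS = 1.41

With seepage parallel to the slope and the water table at the surface, the effective normal stress on the slip plane uses the buoyant unit weight γ' = γ_sat − γ_w while the driving shear stress uses γ_sat:
FS = [c' + γ' z cos²β tanφ'] / [γ_sat z sinβ cosβ]
γ' = 18.5 − 9.81 = 8.69 kN/m³
Numerator = 13.6 + 8.69·2.1·cos²27.9°·tan32.5° = 13.6 + 8.69·2.1·0.7810·0.6371 = 22.680 kPa
Denominator = 18.5·2.1·sin27.9°·cos27.9° = 18.5·2.1·0.4679·0.8838 = 16.066 kPa
FS = 22.680 / 16.066 = 1.412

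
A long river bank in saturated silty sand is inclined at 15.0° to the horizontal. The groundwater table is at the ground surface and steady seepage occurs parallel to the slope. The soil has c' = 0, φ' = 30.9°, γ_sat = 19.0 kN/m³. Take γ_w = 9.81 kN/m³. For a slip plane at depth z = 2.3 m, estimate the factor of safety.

FS = 1.08

With seepage parallel to the slope and the water table at the surface, the effective normal stress on the slip plane uses the buoyant unit weight γ' = γ_sat − γ_w while the driving shear stress uses γ_sat:
FS = [c' + γ' z cos²β tanφ'] / [γ_sat z sinβ cosβ]
(For c' = 0 this reduces to FS = (γ'/γ_sat)·tanφ'/tanβ.)
γ' = 19.0 − 9.81 = 9.19 kN/m³
Numerator = 0.0 + 9.19·2.3·cos²15.0°·tan30.9° = 0.0 + 9.19·2.3·0.9330·0.5985 = 11.803 kPa
Denominator = 19.0·2.3·sin15.0°·cos15.0° = 19.0·2.3·0.2588·0.9659 = 10.925 kPa
FS = 11.803 / 10.925 = 1.080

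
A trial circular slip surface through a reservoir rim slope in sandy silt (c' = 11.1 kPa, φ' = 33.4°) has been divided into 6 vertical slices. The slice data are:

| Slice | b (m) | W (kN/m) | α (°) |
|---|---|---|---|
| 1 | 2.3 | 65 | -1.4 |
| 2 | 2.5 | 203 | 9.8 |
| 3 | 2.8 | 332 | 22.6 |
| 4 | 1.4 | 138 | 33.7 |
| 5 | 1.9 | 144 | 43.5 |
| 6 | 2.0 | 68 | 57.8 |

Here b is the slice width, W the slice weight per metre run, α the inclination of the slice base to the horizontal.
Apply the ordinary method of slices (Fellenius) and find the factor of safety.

Ordinary method of slices: FS = Σ[c'·Δl_i + (W_i cosα_i)·tanφ'] / Σ W_i sinα_i, with Δl_i = b_i / cosα_i.
Slice 1: Δl = 2.3/cos(-1.4°) = 2.301 m; N'_1 = 65·cos(-1.4°) = 65.0; c'Δl = 25.54; W sinα = -1.6
Slice 2: Δl = 2.5/cos9.8° = 2.537 m; N'_2 = 203·cos9.8° = 200.0; c'Δl = 28.16; W sinα = 34.6
Slice 3: Δl = 2.8/cos22.6° = 3.033 m; N'_3 = 332·cos22.6° = 306.5; c'Δl = 33.67; W sinα = 127.6
Slice 4: Δl = 1.4/cos33.7° = 1.683 m; N'_4 = 138·cos33.7° = 114.8; c'Δl = 18.68; W sinα = 76.6
Slice 5: Δl = 1.9/cos43.5° = 2.619 m; N'_5 = 144·cos43.5° = 104.5; c'Δl = 29.07; W sinα = 99.1
Slice 6: Δl = 2.0/cos57.8° = 3.753 m; N'_6 = 68·cos57.8° = 36.2; c'Δl = 41.66; W sinα = 57.5
Σc'Δl = 176.8 kN/m; ΣN' = 827.0 kN/m; ΣW sinα = 393.8 kN/m
Resisting = 176.8 + 827.0·tan33.4° = 176.8 + 545.3 = 722.1 kN/m
FS = 722.1 / 393.8 = 1.834

FS = 1.83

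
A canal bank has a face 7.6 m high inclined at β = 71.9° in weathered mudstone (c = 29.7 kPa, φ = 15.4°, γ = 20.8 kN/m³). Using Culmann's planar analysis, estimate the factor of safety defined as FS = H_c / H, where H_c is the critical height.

H_c = (4c/γ) · sinβ cosφ / [1 − cos(β − φ)]
    = (4·29.7/20.8) · sin71.9°·cos15.4° / [1 − cos56.5°]
    = 5.712 · 0.9164 / 0.4481 = 11.68 m
FS = H_c / H = 11.68 / 7.6 = 1.537

FS = 1.54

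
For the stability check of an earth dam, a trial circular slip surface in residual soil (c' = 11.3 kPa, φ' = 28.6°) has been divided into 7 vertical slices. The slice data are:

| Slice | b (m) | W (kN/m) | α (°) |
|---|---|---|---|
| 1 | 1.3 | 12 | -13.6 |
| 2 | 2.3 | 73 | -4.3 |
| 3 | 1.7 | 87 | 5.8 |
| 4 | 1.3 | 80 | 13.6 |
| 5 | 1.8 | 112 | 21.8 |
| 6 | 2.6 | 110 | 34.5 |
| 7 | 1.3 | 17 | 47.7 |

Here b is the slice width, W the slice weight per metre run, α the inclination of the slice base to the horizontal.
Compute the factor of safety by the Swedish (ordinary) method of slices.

Ordinary method of slices: FS = Σ[c'·Δl_i + (W_i cosα_i)·tanφ'] / Σ W_i sinα_i, with Δl_i = b_i / cosα_i.
Slice 1: Δl = 1.3/cos(-13.6°) = 1.338 m; N'_1 = 12·cos(-13.6°) = 11.7; c'Δl = 15.11; W sinα = -2.8
Slice 2: Δl = 2.3/cos(-4.3°) = 2.306 m; N'_2 = 73·cos(-4.3°) = 72.8; c'Δl = 26.06; W sinα = -5.5
Slice 3: Δl = 1.7/cos5.8° = 1.709 m; N'_3 = 87·cos5.8° = 86.6; c'Δl = 19.31; W sinα = 8.8
Slice 4: Δl = 1.3/cos13.6° = 1.338 m; N'_4 = 80·cos13.6° = 77.8; c'Δl = 15.11; W sinα = 18.8
Slice 5: Δl = 1.8/cos21.8° = 1.939 m; N'_5 = 112·cos21.8° = 104.0; c'Δl = 21.91; W sinα = 41.6
Slice 6: Δl = 2.6/cos34.5° = 3.155 m; N'_6 = 110·cos34.5° = 90.7; c'Δl = 35.65; W sinα = 62.3
Slice 7: Δl = 1.3/cos47.7° = 1.932 m; N'_7 = 17·cos47.7° = 11.4; c'Δl = 21.83; W sinα = 12.6
Σc'Δl = 155.0 kN/m; ΣN' = 454.9 kN/m; ΣW sinα = 135.8 kN/m
Resisting = 155.0 + 454.9·tan28.6° = 155.0 + 248.0 = 403.0 kN/m
FS = 403.0 / 135.8 = 2.968

FS = 2.97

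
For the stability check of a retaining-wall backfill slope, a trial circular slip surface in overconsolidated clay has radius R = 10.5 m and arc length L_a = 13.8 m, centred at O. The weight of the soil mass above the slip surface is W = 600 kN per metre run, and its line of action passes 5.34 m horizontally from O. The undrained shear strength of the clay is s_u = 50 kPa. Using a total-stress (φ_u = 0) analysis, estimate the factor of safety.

Taking moments about the centre O, the resisting moment is provided by the undrained shear strength acting along the arc:
M_R = s_u·L_a·R = 50·13.80·10.5 = 7245.0 kN·m/m
M_D = W·d = 600·5.34 = 3204.0 kN·m/m
FS = M_R / M_D = 7245.0 / 3204.0 = 2.261

FS = 2.26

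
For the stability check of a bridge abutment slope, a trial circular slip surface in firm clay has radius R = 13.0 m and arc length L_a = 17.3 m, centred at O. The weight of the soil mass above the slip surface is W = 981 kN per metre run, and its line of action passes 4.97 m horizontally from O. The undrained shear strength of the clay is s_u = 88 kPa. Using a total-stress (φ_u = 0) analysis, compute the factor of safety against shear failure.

Taking moments about the centre O, the resisting moment is provided by the undrained shear strength acting along the arc:
M_R = s_u·L_a·R = 88·17.30·13.0 = 19791.2 kN·m/m
M_D = W·d = 981·4.97 = 4875.6 kN·m/m
FS = M_R / M_D = 19791.2 / 4875.6 = 4.059

FS = 4.06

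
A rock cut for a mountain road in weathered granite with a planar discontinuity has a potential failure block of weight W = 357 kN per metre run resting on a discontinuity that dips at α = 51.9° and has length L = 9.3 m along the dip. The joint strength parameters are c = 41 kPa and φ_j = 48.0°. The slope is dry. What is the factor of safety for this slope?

Resolving the block weight along and normal to the plane and applying the Mohr–Coulomb strength on the joint:
N' = W cosα = 357·cos51.9° = 220.3 kN/m
Driving force T = W sinα = 357·sin51.9° = 280.9 kN/m
Resisting force R = c·L + N'·tanφ_j = 41·9.3 + 220.3·tan48.0° = 381.3 + 244.6 = 625.9 kN/m
FS = R / T = 625.9 / 280.9 = 2.228

FS = 2.23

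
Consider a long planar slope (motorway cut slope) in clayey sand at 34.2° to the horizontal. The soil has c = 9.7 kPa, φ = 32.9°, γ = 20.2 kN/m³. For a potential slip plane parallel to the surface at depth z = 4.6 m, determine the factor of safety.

For an infinite slope with a slip plane parallel to the surface (no pore pressure): FS = [c + γz cos²β tanφ] / [γz sinβ cosβ].
γz = 20.2·4.6 = 92.92 kN/m²
Numerator = 9.7 + 92.92·cos²34.2°·tan32.9° = 9.7 + 92.92·0.6841·0.6469 = 50.821 kPa
Denominator = 92.92·sin34.2°·cos34.2° = 92.92·0.5621·0.8271 = 43.197 kPa
FS = 50.821 / 43.197 = 1.176

FS = 1.18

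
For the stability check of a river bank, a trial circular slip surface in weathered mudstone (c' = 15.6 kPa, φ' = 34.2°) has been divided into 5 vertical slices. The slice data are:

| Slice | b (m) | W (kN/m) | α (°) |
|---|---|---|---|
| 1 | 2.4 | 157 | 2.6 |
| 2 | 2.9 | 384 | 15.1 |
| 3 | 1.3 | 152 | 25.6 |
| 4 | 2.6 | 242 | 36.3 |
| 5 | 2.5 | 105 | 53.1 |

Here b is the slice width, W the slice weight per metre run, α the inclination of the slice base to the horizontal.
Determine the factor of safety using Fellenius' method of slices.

Ordinary method of slices: FS = Σ[c'·Δl_i + (W_i cosα_i)·tanφ'] / Σ W_i sinα_i, with Δl_i = b_i / cosα_i.
Slice 1: Δl = 2.4/cos2.6° = 2.402 m; N'_1 = 157·cos2.6° = 156.8; c'Δl = 37.48; W sinα = 7.1
Slice 2: Δl = 2.9/cos15.1° = 3.004 m; N'_2 = 384·cos15.1° = 370.7; c'Δl = 46.86; W sinα = 100.0
Slice 3: Δl = 1.3/cos25.6° = 1.442 m; N'_3 = 152·cos25.6° = 137.1; c'Δl = 22.49; W sinα = 65.7
Slice 4: Δl = 2.6/cos36.3° = 3.226 m; N'_4 = 242·cos36.3° = 195.0; c'Δl = 50.33; W sinα = 143.3
Slice 5: Δl = 2.5/cos53.1° = 4.164 m; N'_5 = 105·cos53.1° = 63.0; c'Δl = 64.95; W sinα = 84.0
Σc'Δl = 222.1 kN/m; ΣN' = 922.7 kN/m; ΣW sinα = 400.1 kN/m
Resisting = 222.1 + 922.7·tan34.2° = 222.1 + 627.1 = 849.2 kN/m
FS = 849.2 / 400.1 = 2.123

FS = 2.12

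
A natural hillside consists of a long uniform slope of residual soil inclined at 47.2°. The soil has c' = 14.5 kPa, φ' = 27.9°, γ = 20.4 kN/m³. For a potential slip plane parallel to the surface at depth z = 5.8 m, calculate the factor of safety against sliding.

FS = 0.74

For an infinite slope with a slip plane parallel to the surface (no pore pressure): FS = [c' + γz cos²β tanφ'] / [γz sinβ cosβ].
γz = 20.4·5.8 = 118.32 kN/m²
Numerator = 14.5 + 118.32·cos²47.2°·tan27.9° = 14.5 + 118.32·0.4616·0.5295 = 43.420 kPa
Denominator = 118.32·sin47.2°·cos47.2° = 118.32·0.7337·0.6794 = 58.986 kPa
FS = 43.420 / 58.986 = 0.736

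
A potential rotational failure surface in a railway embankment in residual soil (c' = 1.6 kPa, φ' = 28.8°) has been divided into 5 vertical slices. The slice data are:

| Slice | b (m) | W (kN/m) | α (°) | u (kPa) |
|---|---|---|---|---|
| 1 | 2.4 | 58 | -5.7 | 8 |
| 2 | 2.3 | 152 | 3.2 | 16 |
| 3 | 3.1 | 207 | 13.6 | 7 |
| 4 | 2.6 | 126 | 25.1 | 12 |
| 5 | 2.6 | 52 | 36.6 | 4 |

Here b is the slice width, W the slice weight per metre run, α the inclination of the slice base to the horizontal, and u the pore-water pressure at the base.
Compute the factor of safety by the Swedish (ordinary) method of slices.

FS = 1.95

Ordinary method of slices: FS = Σ[c'·Δl_i + (W_i cosα_i − u_i·Δl_i)·tanφ'] / Σ W_i sinα_i, with Δl_i = b_i / cosα_i.
Slice 1: Δl = 2.4/cos(-5.7°) = 2.412 m; N'_1 = 58·cos(-5.7°) − 8·2.412 = 38.4; c'Δl = 3.86; W sinα = -5.8
Slice 2: Δl = 2.3/cos3.2° = 2.304 m; N'_2 = 152·cos3.2° − 16·2.304 = 114.9; c'Δl = 3.69; W sinα = 8.5
Slice 3: Δl = 3.1/cos13.6° = 3.189 m; N'_3 = 207·cos13.6° − 7·3.189 = 178.9; c'Δl = 5.10; W sinα = 48.7
Slice 4: Δl = 2.6/cos25.1° = 2.871 m; N'_4 = 126·cos25.1° − 12·2.871 = 79.6; c'Δl = 4.59; W sinα = 53.4
Slice 5: Δl = 2.6/cos36.6° = 3.239 m; N'_5 = 52·cos36.6° − 4·3.239 = 28.8; c'Δl = 5.18; W sinα = 31.0
Σc'Δl = 22.4 kN/m; ΣN' = 440.6 kN/m; ΣW sinα = 135.9 kN/m
Resisting = 22.4 + 440.6·tan28.8° = 22.4 + 242.2 = 264.7 kN/m
FS = 264.7 / 135.9 = 1.948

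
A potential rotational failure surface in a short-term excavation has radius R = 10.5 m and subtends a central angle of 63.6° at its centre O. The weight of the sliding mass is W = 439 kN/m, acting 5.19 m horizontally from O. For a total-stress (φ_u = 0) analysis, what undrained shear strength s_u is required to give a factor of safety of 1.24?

FS = s_u·L_a·R / (W·d), so s_u = FS·W·d / (L_a·R).
Arc length L_a = R·θ = 10.5·(63.6°·π/180) = 10.5·1.1100 = 11.66 m
s_u = 1.24·439·5.19 / (11.66·10.5) = 2825.2 / 122.38 = 23.09 kPa

s_u = 23.1 kPa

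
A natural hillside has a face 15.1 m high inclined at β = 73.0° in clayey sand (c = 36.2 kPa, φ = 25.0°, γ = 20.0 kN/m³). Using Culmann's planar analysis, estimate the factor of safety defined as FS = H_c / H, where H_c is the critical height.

H_c = (4c/γ) · sinβ cosφ / [1 − cos(β − φ)]
    = (4·36.2/20.0) · sin73.0°·cos25.0° / [1 − cos48.0°]
    = 7.240 · 0.8667 / 0.3309 = 18.97 m
FS = H_c / H = 18.97 / 15.1 = 1.256

FS = 1.26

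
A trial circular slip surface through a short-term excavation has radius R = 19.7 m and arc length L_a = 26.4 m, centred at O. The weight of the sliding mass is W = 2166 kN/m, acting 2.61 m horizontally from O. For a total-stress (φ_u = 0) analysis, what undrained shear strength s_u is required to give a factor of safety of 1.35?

FS = s_u·L_a·R / (W·d), so s_u = FS·W·d / (L_a·R).
s_u = 1.35·2166·2.61 / (26.40·19.7) = 7631.9 / 520.08 = 14.67 kPa

s_u = 14.7 kPa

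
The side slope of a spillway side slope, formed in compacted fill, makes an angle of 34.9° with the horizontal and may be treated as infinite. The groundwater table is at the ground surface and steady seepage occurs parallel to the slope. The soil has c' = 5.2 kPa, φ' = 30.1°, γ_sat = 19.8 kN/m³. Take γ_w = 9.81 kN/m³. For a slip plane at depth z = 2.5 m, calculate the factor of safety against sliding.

With seepage parallel to the slope and the water table at the surface, the effective normal stress on the slip plane uses the buoyant unit weight γ' = γ_sat − γ_w while the driving shear stress uses γ_sat:
FS = [c' + γ' z cos²β tanφ'] / [γ_sat z sinβ cosβ]
γ' = 19.8 − 9.81 = 9.99 kN/m³
Numerator = 5.2 + 9.99·2.5·cos²34.9°·tan30.1° = 5.2 + 9.99·2.5·0.6726·0.5797 = 14.938 kPa
Denominator = 19.8·2.5·sin34.9°·cos34.9° = 19.8·2.5·0.5721·0.8202 = 23.228 kPa
FS = 14.938 / 23.228 = 0.643

FS = 0.64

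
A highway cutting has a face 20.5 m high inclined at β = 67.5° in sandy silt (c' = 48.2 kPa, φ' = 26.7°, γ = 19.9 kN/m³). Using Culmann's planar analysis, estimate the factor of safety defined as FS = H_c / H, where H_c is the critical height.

H_c = (4c'/γ) · sinβ cosφ' / [1 − cos(β − φ')]
    = (4·48.2/19.9) · sin67.5°·cos26.7° / [1 − cos40.8°]
    = 9.688 · 0.8254 / 0.2430 = 32.91 m
FS = H_c / H = 32.91 / 20.5 = 1.605

FS = 1.61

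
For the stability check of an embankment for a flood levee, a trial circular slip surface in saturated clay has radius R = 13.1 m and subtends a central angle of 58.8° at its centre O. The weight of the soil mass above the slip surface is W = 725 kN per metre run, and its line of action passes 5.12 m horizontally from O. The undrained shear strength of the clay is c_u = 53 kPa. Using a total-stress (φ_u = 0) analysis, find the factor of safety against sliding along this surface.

Taking moments about the centre O, the resisting moment is provided by the undrained shear strength acting along the arc:
Arc length L_a = R·θ = 13.1·(58.8°·π/180) = 13.1·1.0263 = 13.44 m
M_R = c_u·L_a·R = 53·13.44·13.1 = 9334.1 kN·m/m
M_D = W·d = 725·5.12 = 3712.0 kN·m/m
FS = M_R / M_D = 9334.1 / 3712.0 = 2.515

FS = 2.51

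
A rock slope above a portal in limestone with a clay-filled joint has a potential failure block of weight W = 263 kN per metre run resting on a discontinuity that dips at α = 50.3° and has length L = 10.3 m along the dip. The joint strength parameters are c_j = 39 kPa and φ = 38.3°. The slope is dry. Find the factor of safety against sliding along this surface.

Resolving the block weight along and normal to the plane and applying the Mohr–Coulomb strength on the joint:
N' = W cosα = 263·cos50.3° = 168.0 kN/m
Driving force T = W sinα = 263·sin50.3° = 202.4 kN/m
Resisting force R = c_j·L + N'·tanφ = 39·10.3 + 168.0·tan38.3° = 401.7 + 132.7 = 534.4 kN/m
FS = R / T = 534.4 / 202.4 = 2.641

FS = 2.64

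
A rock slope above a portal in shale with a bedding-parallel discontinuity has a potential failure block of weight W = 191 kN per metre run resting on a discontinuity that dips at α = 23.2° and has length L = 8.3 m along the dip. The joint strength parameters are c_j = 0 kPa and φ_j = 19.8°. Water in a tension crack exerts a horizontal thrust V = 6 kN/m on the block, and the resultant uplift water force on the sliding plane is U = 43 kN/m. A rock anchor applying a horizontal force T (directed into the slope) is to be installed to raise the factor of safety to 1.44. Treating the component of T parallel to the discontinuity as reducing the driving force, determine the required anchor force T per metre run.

Resolving forces along and normal to the sliding plane, with the horizontal anchor force T adding T·sinα to the effective normal force and T·cosα acting up the plane against the driving force:
FS = [c_jL + (W cosα − U − V sinα + T sinα) tanφ_j] / [W sinα + V cosα − T cosα]
Without the anchor: N' = 130.2 kN/m, driving T_d = 80.8 kN/m, resisting R = 0·8.3 + 130.2·tan19.8° = 46.9 kN/m, FS = 0.58.
Setting FS = 1.44 and solving for T:
1.44·(80.8 − T cos23.2°) = 46.9 + T sin23.2°·tan19.8°
T·(sin23.2°·tan19.8° + 1.44·cos23.2°) = 1.44·80.8 − 46.9
T·(0.3939·0.3600 + 1.44·0.9191) = 116.3 − 46.9 = 69.4
T·1.4654 = 69.4
T = 47.4 kN/m

T = 47 kN/m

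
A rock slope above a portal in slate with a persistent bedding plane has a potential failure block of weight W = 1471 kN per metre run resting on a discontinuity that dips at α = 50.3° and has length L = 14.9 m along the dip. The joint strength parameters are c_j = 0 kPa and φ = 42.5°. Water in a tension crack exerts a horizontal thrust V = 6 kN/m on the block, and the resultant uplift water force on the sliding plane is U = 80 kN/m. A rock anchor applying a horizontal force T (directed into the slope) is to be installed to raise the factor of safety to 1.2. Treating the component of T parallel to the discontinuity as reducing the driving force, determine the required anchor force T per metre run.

Resolving forces along and normal to the sliding plane, with the horizontal anchor force T adding T·sinα to the effective normal force and T·cosα acting up the plane against the driving force:
FS = [c_jL + (W cosα − U − V sinα + T sinα) tanφ] / [W sinα + V cosα − T cosα]
Without the anchor: N' = 855.0 kN/m, driving T_d = 1135.6 kN/m, resisting R = 0·14.9 + 855.0·tan42.5° = 783.5 kN/m, FS = 0.69.
Setting FS = 1.2 and solving for T:
1.2·(1135.6 − T cos50.3°) = 783.5 + T sin50.3°·tan42.5°
T·(sin50.3°·tan42.5° + 1.2·cos50.3°) = 1.2·1135.6 − 783.5
T·(0.7694·0.9163 + 1.2·0.6388) = 1362.7 − 783.5 = 579.3
T·1.4715 = 579.3
T = 393.6 kN/m

T = 394 kN/m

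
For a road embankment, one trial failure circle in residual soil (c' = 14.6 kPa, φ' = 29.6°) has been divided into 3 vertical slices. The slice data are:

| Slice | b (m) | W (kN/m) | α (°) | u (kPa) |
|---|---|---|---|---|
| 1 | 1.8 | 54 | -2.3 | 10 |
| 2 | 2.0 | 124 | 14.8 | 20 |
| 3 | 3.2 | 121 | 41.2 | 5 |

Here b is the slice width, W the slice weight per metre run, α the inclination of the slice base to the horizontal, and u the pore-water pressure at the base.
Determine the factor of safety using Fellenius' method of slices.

FS = 2.04

Ordinary method of slices: FS = Σ[c'·Δl_i + (W_i cosα_i − u_i·Δl_i)·tanφ'] / Σ W_i sinα_i, with Δl_i = b_i / cosα_i.
Slice 1: Δl = 1.8/cos(-2.3°) = 1.801 m; N'_1 = 54·cos(-2.3°) − 10·1.801 = 35.9; c'Δl = 26.30; W sinα = -2.2
Slice 2: Δl = 2.0/cos14.8° = 2.069 m; N'_2 = 124·cos14.8° − 20·2.069 = 78.5; c'Δl = 30.20; W sinα = 31.7
Slice 3: Δl = 3.2/cos41.2° = 4.253 m; N'_3 = 121·cos41.2° − 5·4.253 = 69.8; c'Δl = 62.09; W sinα = 79.7
Σc'Δl = 118.6 kN/m; ΣN' = 184.2 kN/m; ΣW sinα = 109.2 kN/m
Resisting = 118.6 + 184.2·tan29.6° = 118.6 + 104.7 = 223.3 kN/m
FS = 223.3 / 109.2 = 2.044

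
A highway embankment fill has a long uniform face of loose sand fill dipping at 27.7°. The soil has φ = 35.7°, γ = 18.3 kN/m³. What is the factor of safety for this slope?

For a dry cohesionless infinite slope the factor of safety is FS = tanφ / tanβ.
FS = tan35.7° / tan27.7° = 0.7186 / 0.5250 = 1.369

FS = 1.37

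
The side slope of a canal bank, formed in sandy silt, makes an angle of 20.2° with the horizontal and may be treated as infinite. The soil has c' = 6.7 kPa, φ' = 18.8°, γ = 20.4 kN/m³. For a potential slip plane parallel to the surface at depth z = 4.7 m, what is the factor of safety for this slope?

FS = 1.14

For an infinite slope with a slip plane parallel to the surface (no pore pressure): FS = [c' + γz cos²β tanφ'] / [γz sinβ cosβ].
γz = 20.4·4.7 = 95.88 kN/m²
Numerator = 6.7 + 95.88·cos²20.2°·tan18.8° = 6.7 + 95.88·0.8808·0.3404 = 35.448 kPa
Denominator = 95.88·sin20.2°·cos20.2° = 95.88·0.3453·0.9385 = 31.071 kPa
FS = 35.448 / 31.071 = 1.141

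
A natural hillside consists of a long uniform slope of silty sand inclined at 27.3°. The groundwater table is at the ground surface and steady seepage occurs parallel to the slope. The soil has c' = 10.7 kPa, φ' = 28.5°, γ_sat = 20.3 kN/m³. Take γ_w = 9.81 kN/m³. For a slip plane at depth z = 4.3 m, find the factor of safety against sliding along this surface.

With seepage parallel to the slope and the water table at the surface, the effective normal stress on the slip plane uses the buoyant unit weight γ' = γ_sat − γ_w while the driving shear stress uses γ_sat:
FS = [c' + γ' z cos²β tanφ'] / [γ_sat z sinβ cosβ]
γ' = 20.3 − 9.81 = 10.49 kN/m³
Numerator = 10.7 + 10.49·4.3·cos²27.3°·tan28.5° = 10.7 + 10.49·4.3·0.7896·0.5430 = 30.039 kPa
Denominator = 20.3·4.3·sin27.3°·cos27.3° = 20.3·4.3·0.4586·0.8886 = 35.576 kPa
FS = 30.039 / 35.576 = 0.844

FS = 0.84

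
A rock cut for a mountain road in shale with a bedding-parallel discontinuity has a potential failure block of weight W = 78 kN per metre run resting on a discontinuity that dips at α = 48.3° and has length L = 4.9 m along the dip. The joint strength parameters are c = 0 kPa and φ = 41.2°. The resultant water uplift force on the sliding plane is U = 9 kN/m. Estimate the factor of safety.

FS = 0.64

Resolving the block weight along and normal to the plane and applying the Mohr–Coulomb strength on the joint:
N' = W cosα − U = 78·cos48.3° − 9 = 42.9 kN/m
Driving force T = W sinα = 78·sin48.3° = 58.2 kN/m
Resisting force R = c·L + N'·tanφ = 0·4.9 + 42.9·tan41.2° = 0.0 + 37.5 = 37.5 kN/m
FS = R / T = 37.5 / 58.2 = 0.645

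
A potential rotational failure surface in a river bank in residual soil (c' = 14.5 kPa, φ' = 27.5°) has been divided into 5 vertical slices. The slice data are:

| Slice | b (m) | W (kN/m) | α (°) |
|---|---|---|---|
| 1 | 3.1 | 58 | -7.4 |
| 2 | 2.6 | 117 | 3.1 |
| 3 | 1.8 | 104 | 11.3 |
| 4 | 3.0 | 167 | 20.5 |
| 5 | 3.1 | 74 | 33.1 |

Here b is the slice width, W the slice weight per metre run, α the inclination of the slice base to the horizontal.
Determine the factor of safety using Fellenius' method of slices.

FS = 3.96

Ordinary method of slices: FS = Σ[c'·Δl_i + (W_i cosα_i)·tanφ'] / Σ W_i sinα_i, with Δl_i = b_i / cosα_i.
Slice 1: Δl = 3.1/cos(-7.4°) = 3.126 m; N'_1 = 58·cos(-7.4°) = 57.5; c'Δl = 45.33; W sinα = -7.5
Slice 2: Δl = 2.6/cos3.1° = 2.604 m; N'_2 = 117·cos3.1° = 116.8; c'Δl = 37.76; W sinα = 6.3
Slice 3: Δl = 1.8/cos11.3° = 1.836 m; N'_3 = 104·cos11.3° = 102.0; c'Δl = 26.62; W sinα = 20.4
Slice 4: Δl = 3.0/cos20.5° = 3.203 m; N'_4 = 167·cos20.5° = 156.4; c'Δl = 46.44; W sinα = 58.5
Slice 5: Δl = 3.1/cos33.1° = 3.701 m; N'_5 = 74·cos33.1° = 62.0; c'Δl = 53.66; W sinα = 40.4
Σc'Δl = 209.8 kN/m; ΣN' = 494.7 kN/m; ΣW sinα = 118.1 kN/m
Resisting = 209.8 + 494.7·tan27.5° = 209.8 + 257.5 = 467.3 kN/m
FS = 467.3 / 118.1 = 3.956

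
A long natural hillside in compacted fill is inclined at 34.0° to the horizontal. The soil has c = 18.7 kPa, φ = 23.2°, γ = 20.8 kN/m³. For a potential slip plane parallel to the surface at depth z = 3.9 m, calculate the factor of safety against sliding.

For an infinite slope with a slip plane parallel to the surface (no pore pressure): FS = [c + γz cos²β tanφ] / [γz sinβ cosβ].
γz = 20.8·3.9 = 81.12 kN/m²
Numerator = 18.7 + 81.12·cos²34.0°·tan23.2° = 18.7 + 81.12·0.6873·0.4286 = 42.596 kPa
Denominator = 81.12·sin34.0°·cos34.0° = 81.12·0.5592·0.8290 = 37.607 kPa
FS = 42.596 / 37.607 = 1.133

FS = 1.13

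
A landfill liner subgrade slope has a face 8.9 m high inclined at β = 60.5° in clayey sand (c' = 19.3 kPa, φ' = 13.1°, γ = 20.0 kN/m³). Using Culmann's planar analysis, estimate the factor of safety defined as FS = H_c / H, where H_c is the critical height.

H_c = (4c'/γ) · sinβ cosφ' / [1 − cos(β − φ')]
    = (4·19.3/20.0) · sin60.5°·cos13.1° / [1 − cos47.4°]
    = 3.860 · 0.8477 / 0.3231 = 10.13 m
FS = H_c / H = 10.13 / 8.9 = 1.138

FS = 1.14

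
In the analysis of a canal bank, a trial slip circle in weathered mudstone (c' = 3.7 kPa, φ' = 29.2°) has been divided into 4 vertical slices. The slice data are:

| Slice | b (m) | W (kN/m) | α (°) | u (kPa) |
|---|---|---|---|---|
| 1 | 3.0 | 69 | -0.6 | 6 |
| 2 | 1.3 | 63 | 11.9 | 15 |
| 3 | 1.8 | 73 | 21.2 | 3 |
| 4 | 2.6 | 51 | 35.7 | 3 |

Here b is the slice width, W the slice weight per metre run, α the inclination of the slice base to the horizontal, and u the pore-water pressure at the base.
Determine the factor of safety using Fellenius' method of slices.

Ordinary method of slices: FS = Σ[c'·Δl_i + (W_i cosα_i − u_i·Δl_i)·tanφ'] / Σ W_i sinα_i, with Δl_i = b_i / cosα_i.
Slice 1: Δl = 3.0/cos(-0.6°) = 3.000 m; N'_1 = 69·cos(-0.6°) − 6·3.000 = 51.0; c'Δl = 11.10; W sinα = -0.7
Slice 2: Δl = 1.3/cos11.9° = 1.329 m; N'_2 = 63·cos11.9° − 15·1.329 = 41.7; c'Δl = 4.92; W sinα = 13.0
Slice 3: Δl = 1.8/cos21.2° = 1.931 m; N'_3 = 73·cos21.2° − 3·1.931 = 62.3; c'Δl = 7.14; W sinα = 26.4
Slice 4: Δl = 2.6/cos35.7° = 3.202 m; N'_4 = 51·cos35.7° − 3·3.202 = 31.8; c'Δl = 11.85; W sinα = 29.8
Σc'Δl = 35.0 kN/m; ΣN' = 186.8 kN/m; ΣW sinα = 68.4 kN/m
Resisting = 35.0 + 186.8·tan29.2° = 35.0 + 104.4 = 139.4 kN/m
FS = 139.4 / 68.4 = 2.037

FS = 2.04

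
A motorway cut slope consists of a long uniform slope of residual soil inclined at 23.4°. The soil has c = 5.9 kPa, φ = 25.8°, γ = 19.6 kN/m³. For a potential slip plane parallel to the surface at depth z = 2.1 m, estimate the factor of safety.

For an infinite slope with a slip plane parallel to the surface (no pore pressure): FS = [c + γz cos²β tanφ] / [γz sinβ cosβ].
γz = 19.6·2.1 = 41.16 kN/m²
Numerator = 5.9 + 41.16·cos²23.4°·tan25.8° = 5.9 + 41.16·0.8423·0.4834 = 22.659 kPa
Denominator = 41.16·sin23.4°·cos23.4° = 41.16·0.3971·0.9178 = 15.002 kPa
FS = 22.659 / 15.002 = 1.510

FS = 1.51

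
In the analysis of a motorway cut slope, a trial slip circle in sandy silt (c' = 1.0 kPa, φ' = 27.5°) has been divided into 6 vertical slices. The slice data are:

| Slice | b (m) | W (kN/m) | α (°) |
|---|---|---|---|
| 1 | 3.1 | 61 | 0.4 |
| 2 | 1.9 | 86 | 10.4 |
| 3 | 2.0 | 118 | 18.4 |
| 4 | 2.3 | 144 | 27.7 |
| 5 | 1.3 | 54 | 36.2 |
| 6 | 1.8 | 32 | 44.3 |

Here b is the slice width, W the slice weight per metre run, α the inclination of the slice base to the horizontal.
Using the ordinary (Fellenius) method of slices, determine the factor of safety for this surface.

Ordinary method of slices: FS = Σ[c'·Δl_i + (W_i cosα_i)·tanφ'] / Σ W_i sinα_i, with Δl_i = b_i / cosα_i.
Slice 1: Δl = 3.1/cos0.4° = 3.100 m; N'_1 = 61·cos0.4° = 61.0; c'Δl = 3.10; W sinα = 0.4
Slice 2: Δl = 1.9/cos10.4° = 1.932 m; N'_2 = 86·cos10.4° = 84.6; c'Δl = 1.93; W sinα = 15.5
Slice 3: Δl = 2.0/cos18.4° = 2.108 m; N'_3 = 118·cos18.4° = 112.0; c'Δl = 2.11; W sinα = 37.2
Slice 4: Δl = 2.3/cos27.7° = 2.598 m; N'_4 = 144·cos27.7° = 127.5; c'Δl = 2.60; W sinα = 66.9
Slice 5: Δl = 1.3/cos36.2° = 1.611 m; N'_5 = 54·cos36.2° = 43.6; c'Δl = 1.61; W sinα = 31.9
Slice 6: Δl = 1.8/cos44.3° = 2.515 m; N'_6 = 32·cos44.3° = 22.9; c'Δl = 2.52; W sinα = 22.3
Σc'Δl = 13.9 kN/m; ΣN' = 451.5 kN/m; ΣW sinα = 174.4 kN/m
Resisting = 13.9 + 451.5·tan27.5° = 13.9 + 235.1 = 248.9 kN/m
FS = 248.9 / 174.4 = 1.427

FS = 1.43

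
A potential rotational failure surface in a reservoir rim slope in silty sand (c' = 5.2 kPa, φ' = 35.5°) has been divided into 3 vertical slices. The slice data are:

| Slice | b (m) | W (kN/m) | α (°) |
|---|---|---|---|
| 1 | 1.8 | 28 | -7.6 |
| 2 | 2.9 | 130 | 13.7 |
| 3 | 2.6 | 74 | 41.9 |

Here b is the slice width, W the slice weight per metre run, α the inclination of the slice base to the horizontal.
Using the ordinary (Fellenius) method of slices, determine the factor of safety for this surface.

FS = 2.51

Ordinary method of slices: FS = Σ[c'·Δl_i + (W_i cosα_i)·tanφ'] / Σ W_i sinα_i, with Δl_i = b_i / cosα_i.
Slice 1: Δl = 1.8/cos(-7.6°) = 1.816 m; N'_1 = 28·cos(-7.6°) = 27.8; c'Δl = 9.44; W sinα = -3.7
Slice 2: Δl = 2.9/cos13.7° = 2.985 m; N'_2 = 130·cos13.7° = 126.3; c'Δl = 15.52; W sinα = 30.8
Slice 3: Δl = 2.6/cos41.9° = 3.493 m; N'_3 = 74·cos41.9° = 55.1; c'Δl = 18.16; W sinα = 49.4
Σc'Δl = 43.1 kN/m; ΣN' = 209.1 kN/m; ΣW sinα = 76.5 kN/m
Resisting = 43.1 + 209.1·tan35.5° = 43.1 + 149.2 = 192.3 kN/m
FS = 192.3 / 76.5 = 2.514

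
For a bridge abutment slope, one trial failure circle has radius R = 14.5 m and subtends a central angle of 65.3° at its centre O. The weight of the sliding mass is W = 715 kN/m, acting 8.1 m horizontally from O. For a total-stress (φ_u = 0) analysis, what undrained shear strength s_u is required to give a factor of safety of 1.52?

s_u = 36.7 kPa

FS = s_u·L_a·R / (W·d), so s_u = FS·W·d / (L_a·R).
Arc length L_a = R·θ = 14.5·(65.3°·π/180) = 14.5·1.1397 = 16.53 m
s_u = 1.52·715·8.1 / (16.53·14.5) = 8803.1 / 239.62 = 36.74 kPa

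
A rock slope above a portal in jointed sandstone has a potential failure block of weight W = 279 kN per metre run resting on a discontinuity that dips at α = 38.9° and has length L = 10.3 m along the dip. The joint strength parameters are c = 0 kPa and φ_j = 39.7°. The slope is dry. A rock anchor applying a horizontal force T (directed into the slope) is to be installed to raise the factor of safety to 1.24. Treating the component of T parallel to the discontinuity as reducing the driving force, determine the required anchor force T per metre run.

T = 25 kN/m

Resolving forces along and normal to the sliding plane, with the horizontal anchor force T adding T·sinα to the effective normal force and T·cosα acting up the plane against the driving force:
FS = [cL + (W cosα + T sinα) tanφ_j] / [W sinα − T cosα]
Without the anchor: N' = 217.1 kN/m, driving T_d = 175.2 kN/m, resisting R = 0·10.3 + 217.1·tan39.7° = 180.3 kN/m, FS = 1.03.
Setting FS = 1.24 and solving for T:
1.24·(175.2 − T cos38.9°) = 180.3 + T sin38.9°·tan39.7°
T·(sin38.9°·tan39.7° + 1.24·cos38.9°) = 1.24·175.2 − 180.3
T·(0.6280·0.8302 + 1.24·0.7782) = 217.3 − 180.3 = 37.0
T·1.4864 = 37.0
T = 24.9 kN/m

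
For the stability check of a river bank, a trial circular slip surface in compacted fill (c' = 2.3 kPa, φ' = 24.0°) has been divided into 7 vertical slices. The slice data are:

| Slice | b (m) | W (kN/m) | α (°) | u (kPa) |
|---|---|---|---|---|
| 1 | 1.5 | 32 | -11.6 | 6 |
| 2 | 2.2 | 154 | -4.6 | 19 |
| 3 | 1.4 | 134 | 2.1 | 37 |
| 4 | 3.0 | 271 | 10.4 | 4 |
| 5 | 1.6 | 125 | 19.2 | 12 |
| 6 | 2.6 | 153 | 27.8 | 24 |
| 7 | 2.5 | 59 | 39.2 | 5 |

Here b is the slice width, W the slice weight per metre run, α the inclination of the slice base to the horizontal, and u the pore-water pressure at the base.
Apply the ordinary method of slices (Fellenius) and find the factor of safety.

Ordinary method of slices: FS = Σ[c'·Δl_i + (W_i cosα_i − u_i·Δl_i)·tanφ'] / Σ W_i sinα_i, with Δl_i = b_i / cosα_i.
Slice 1: Δl = 1.5/cos(-11.6°) = 1.531 m; N'_1 = 32·cos(-11.6°) − 6·1.531 = 22.2; c'Δl = 3.52; W sinα = -6.4
Slice 2: Δl = 2.2/cos(-4.6°) = 2.207 m; N'_2 = 154·cos(-4.6°) − 19·2.207 = 111.6; c'Δl = 5.08; W sinα = -12.4
Slice 3: Δl = 1.4/cos2.1° = 1.401 m; N'_3 = 134·cos2.1° − 37·1.401 = 82.1; c'Δl = 3.22; W sinα = 4.9
Slice 4: Δl = 3.0/cos10.4° = 3.050 m; N'_4 = 271·cos10.4° − 4·3.050 = 254.3; c'Δl = 7.02; W sinα = 48.9
Slice 5: Δl = 1.6/cos19.2° = 1.694 m; N'_5 = 125·cos19.2° − 12·1.694 = 97.7; c'Δl = 3.90; W sinα = 41.1
Slice 6: Δl = 2.6/cos27.8° = 2.939 m; N'_6 = 153·cos27.8° − 24·2.939 = 64.8; c'Δl = 6.76; W sinα = 71.4
Slice 7: Δl = 2.5/cos39.2° = 3.226 m; N'_7 = 59·cos39.2° − 5·3.226 = 29.6; c'Δl = 7.42; W sinα = 37.3
Σc'Δl = 36.9 kN/m; ΣN' = 662.3 kN/m; ΣW sinα = 184.8 kN/m
Resisting = 36.9 + 662.3·tan24.0° = 36.9 + 294.9 = 331.8 kN/m
FS = 331.8 / 184.8 = 1.795

FS = 1.80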